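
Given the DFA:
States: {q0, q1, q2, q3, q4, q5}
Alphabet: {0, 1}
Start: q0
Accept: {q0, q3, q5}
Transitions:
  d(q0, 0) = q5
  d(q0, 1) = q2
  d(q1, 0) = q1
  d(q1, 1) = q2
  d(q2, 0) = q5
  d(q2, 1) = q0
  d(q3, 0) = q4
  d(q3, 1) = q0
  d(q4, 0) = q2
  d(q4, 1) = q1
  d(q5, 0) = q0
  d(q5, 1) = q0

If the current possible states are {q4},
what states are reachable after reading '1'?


Apply transition on '1' from each current state:
  d(q4, 1) = q1

{q1}


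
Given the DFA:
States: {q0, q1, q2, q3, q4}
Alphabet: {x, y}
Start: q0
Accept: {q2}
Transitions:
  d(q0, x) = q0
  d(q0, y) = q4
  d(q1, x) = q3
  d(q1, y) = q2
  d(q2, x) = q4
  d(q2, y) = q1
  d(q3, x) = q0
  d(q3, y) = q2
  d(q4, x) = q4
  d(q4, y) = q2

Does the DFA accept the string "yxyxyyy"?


Trace: q0 -> q4 -> q4 -> q2 -> q4 -> q2 -> q1 -> q2
Final state: q2
Accept states: {q2}

Yes, accepted (final state q2 is an accept state)


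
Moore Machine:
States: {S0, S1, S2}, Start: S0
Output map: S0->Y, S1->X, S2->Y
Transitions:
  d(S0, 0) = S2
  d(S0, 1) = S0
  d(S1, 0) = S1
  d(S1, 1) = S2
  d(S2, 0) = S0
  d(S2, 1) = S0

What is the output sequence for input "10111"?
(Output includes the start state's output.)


Start: S0 (output Y)
  --1--> S0 (output Y)
  --0--> S2 (output Y)
  --1--> S0 (output Y)
  --1--> S0 (output Y)
  --1--> S0 (output Y)

"YYYYYY"


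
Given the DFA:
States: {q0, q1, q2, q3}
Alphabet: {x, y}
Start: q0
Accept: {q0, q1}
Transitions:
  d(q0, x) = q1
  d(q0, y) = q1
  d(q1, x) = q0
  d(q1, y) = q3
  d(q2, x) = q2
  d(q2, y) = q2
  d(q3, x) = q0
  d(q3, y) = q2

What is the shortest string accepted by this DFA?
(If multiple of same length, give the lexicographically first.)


BFS by string length (lex-first path to each state shown):
  len 0: q0<-""
Found accept state at length 0.

"" (empty string)


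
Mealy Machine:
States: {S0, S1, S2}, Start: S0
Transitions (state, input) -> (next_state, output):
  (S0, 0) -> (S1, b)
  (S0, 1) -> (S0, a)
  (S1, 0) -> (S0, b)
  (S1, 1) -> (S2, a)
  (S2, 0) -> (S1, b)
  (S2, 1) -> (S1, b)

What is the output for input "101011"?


Step-by-step:
  (S0, 1) -> (S0, a)
  (S0, 0) -> (S1, b)
  (S1, 1) -> (S2, a)
  (S2, 0) -> (S1, b)
  (S1, 1) -> (S2, a)
  (S2, 1) -> (S1, b)

"ababab"


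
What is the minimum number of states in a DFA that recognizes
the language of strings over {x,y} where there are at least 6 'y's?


States: count = 0, 1, ..., 5, and a final '>= 6' state.
Total: 6 + 1 = 7. Accept = '>= 6' state.

7


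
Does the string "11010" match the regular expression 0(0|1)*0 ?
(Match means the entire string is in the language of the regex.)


|string| = 5; first = '1'; last = '0'

No, "11010" does not match 0(0|1)*0


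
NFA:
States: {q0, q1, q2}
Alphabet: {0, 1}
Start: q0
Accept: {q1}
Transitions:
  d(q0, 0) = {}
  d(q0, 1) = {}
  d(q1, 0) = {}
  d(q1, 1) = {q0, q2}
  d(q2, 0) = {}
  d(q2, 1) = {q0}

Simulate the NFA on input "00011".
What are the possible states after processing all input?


Start: {q0}
  --0--> {}
  --0--> {}
  --0--> {}
  --1--> {}
  --1--> {}

{} (empty set, no valid transitions)


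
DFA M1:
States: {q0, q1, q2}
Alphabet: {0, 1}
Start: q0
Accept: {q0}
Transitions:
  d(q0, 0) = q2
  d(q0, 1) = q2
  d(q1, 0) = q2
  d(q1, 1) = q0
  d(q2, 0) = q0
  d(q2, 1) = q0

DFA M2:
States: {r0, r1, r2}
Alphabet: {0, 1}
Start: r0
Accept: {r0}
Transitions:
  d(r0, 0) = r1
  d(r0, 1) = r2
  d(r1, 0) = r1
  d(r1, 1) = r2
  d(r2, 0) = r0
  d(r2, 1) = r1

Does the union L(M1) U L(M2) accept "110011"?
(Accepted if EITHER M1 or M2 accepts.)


M1: final=q0 accepted=True
M2: final=r1 accepted=False

Yes, union accepts


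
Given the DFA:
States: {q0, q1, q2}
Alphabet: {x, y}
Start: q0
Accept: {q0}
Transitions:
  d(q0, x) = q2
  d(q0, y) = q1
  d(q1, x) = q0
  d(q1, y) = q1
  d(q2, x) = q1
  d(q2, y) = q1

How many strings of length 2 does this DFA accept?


Enumerating all length-2 strings:
  "xx" -> q1 [reject]
  "xy" -> q1 [reject]
  "yx" -> q0 [accept]
  "yy" -> q1 [reject]

1 out of 4


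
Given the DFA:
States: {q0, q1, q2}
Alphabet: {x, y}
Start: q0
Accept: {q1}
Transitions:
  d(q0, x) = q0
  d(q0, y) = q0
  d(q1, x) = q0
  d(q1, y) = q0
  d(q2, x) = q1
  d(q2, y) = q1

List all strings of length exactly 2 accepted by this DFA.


All strings of length 2: 4 total
Accepted: 0

None


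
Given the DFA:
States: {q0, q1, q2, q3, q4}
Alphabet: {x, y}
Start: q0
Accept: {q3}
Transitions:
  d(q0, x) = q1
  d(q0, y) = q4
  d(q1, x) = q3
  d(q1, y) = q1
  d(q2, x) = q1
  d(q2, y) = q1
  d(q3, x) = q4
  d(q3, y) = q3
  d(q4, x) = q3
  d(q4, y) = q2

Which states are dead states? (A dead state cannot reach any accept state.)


Forward reachability from each state:
  q0 -> reaches accept state q3 (live)
  q1 -> reaches accept state q3 (live)
  q2 -> reaches accept state q3 (live)
  q3 -> reaches accept state q3 (live)
  q4 -> reaches accept state q3 (live)

None (all states can reach an accept state)


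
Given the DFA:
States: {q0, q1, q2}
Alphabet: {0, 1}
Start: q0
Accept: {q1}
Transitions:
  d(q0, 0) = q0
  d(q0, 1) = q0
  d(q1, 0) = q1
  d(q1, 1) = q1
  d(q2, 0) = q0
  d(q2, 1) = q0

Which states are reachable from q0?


BFS from q0:
  layer 0: {q0}

{q0}


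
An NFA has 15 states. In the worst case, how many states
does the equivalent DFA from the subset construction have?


Subset construction: one DFA state per subset of NFA states.
2^15 = 32768

32768


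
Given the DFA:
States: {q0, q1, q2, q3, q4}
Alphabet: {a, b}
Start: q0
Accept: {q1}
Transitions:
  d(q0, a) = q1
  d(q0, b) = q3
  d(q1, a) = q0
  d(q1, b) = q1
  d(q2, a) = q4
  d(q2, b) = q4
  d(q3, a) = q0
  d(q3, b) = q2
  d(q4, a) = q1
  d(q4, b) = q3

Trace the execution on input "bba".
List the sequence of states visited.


Input: bba
d(q0, b) = q3
d(q3, b) = q2
d(q2, a) = q4


q0 -> q3 -> q2 -> q4


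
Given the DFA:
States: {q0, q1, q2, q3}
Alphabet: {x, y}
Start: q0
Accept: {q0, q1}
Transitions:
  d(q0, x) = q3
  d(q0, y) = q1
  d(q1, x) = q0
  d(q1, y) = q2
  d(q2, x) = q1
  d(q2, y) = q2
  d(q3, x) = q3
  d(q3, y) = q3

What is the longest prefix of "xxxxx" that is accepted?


Run the DFA, marking each prefix where the state is accepting:
  "" -> q0 [accept]
  "x" -> q3 [reject]
  "xx" -> q3 [reject]
  "xxx" -> q3 [reject]
  "xxxx" -> q3 [reject]
  "xxxxx" -> q3 [reject]

""


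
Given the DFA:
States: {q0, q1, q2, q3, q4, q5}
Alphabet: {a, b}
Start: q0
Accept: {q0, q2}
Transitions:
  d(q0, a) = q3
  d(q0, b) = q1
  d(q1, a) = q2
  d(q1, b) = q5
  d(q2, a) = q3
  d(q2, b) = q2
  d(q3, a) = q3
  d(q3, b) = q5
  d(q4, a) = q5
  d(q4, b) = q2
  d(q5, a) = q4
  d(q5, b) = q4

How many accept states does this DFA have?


Accept states listed: {q0, q2}
Counting: q0(1) q2(2)

2


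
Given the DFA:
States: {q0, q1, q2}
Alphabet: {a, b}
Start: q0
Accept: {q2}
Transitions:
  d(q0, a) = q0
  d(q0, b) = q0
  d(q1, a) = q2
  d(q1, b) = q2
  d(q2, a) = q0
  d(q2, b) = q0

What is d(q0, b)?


Looking up transition d(q0, b)

q0


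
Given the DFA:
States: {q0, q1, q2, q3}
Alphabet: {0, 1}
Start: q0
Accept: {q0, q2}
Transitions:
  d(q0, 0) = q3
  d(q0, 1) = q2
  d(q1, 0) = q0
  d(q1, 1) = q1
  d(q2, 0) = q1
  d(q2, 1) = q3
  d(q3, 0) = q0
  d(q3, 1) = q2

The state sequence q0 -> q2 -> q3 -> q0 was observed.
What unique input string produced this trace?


Trace back each transition to find the symbol:
  q0 --[1]--> q2
  q2 --[1]--> q3
  q3 --[0]--> q0

"110"


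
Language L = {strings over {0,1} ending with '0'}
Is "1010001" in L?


last symbol = '1'

No, "1010001" is not in L


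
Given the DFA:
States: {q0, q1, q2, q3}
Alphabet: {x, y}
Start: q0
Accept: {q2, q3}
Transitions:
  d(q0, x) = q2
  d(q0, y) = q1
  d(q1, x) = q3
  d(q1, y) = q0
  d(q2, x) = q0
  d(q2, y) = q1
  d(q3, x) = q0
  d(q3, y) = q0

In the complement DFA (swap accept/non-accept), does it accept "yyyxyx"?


Trace: q0 -> q1 -> q0 -> q1 -> q3 -> q0 -> q2
Final: q2
Original accept: {q2, q3}
Complement: q2 is in original accept

No, complement rejects (original accepts)


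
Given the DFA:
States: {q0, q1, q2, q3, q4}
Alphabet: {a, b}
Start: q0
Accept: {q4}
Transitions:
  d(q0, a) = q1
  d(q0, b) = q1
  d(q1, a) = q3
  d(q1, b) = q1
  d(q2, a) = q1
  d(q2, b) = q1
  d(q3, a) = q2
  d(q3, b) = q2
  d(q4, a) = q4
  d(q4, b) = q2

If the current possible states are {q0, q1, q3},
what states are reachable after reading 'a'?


Apply transition on 'a' from each current state:
  d(q0, a) = q1
  d(q1, a) = q3
  d(q3, a) = q2

{q1, q2, q3}


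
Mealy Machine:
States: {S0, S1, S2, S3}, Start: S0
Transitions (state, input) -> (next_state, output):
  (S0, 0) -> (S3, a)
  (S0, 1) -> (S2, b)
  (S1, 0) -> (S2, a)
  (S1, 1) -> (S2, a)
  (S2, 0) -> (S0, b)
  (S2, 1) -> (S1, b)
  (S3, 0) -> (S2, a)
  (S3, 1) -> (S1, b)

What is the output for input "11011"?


Step-by-step:
  (S0, 1) -> (S2, b)
  (S2, 1) -> (S1, b)
  (S1, 0) -> (S2, a)
  (S2, 1) -> (S1, b)
  (S1, 1) -> (S2, a)

"bbaba"


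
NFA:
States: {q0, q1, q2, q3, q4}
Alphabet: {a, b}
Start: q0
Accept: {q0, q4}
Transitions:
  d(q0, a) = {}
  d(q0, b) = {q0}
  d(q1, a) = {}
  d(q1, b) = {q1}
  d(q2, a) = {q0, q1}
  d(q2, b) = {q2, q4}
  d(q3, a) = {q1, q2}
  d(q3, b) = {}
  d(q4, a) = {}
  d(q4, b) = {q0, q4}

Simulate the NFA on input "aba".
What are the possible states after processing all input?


Start: {q0}
  --a--> {}
  --b--> {}
  --a--> {}

{} (empty set, no valid transitions)


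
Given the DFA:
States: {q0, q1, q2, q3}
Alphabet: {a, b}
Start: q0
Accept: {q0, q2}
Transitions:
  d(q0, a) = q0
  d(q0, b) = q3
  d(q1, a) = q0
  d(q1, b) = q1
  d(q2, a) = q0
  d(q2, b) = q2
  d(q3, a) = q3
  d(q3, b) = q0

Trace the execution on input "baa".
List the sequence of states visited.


Input: baa
d(q0, b) = q3
d(q3, a) = q3
d(q3, a) = q3


q0 -> q3 -> q3 -> q3


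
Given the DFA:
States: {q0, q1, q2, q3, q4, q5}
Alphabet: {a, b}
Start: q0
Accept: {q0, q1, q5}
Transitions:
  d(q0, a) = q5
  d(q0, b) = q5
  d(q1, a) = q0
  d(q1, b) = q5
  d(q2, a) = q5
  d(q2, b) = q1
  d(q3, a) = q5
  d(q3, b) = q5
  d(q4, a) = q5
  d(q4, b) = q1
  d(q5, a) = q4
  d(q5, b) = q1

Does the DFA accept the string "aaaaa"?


Trace: q0 -> q5 -> q4 -> q5 -> q4 -> q5
Final state: q5
Accept states: {q0, q1, q5}

Yes, accepted (final state q5 is an accept state)


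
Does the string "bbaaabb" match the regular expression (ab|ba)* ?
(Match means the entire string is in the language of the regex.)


|string| = 7; first = 'b'; last = 'b'

No, "bbaaabb" does not match (ab|ba)*


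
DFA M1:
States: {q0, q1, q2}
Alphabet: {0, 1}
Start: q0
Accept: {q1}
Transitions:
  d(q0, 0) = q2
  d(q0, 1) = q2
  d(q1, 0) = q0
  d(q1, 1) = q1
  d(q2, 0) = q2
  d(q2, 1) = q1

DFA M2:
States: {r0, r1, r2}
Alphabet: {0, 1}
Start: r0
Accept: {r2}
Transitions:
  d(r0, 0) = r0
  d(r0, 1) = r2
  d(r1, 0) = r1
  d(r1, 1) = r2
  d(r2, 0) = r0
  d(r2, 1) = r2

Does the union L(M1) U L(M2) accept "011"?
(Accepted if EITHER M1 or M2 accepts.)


M1: final=q1 accepted=True
M2: final=r2 accepted=True

Yes, union accepts


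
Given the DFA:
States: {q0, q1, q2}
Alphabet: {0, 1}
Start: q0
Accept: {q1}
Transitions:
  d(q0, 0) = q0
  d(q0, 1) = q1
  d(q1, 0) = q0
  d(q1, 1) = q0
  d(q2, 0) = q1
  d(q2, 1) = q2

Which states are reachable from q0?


BFS from q0:
  layer 0: {q0}
  layer 1: {q1}

{q0, q1}


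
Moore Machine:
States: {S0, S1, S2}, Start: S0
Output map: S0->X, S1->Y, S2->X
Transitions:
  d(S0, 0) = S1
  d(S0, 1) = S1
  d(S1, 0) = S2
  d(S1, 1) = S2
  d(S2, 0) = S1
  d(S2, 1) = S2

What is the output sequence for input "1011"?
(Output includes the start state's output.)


Start: S0 (output X)
  --1--> S1 (output Y)
  --0--> S2 (output X)
  --1--> S2 (output X)
  --1--> S2 (output X)

"XYXXX"


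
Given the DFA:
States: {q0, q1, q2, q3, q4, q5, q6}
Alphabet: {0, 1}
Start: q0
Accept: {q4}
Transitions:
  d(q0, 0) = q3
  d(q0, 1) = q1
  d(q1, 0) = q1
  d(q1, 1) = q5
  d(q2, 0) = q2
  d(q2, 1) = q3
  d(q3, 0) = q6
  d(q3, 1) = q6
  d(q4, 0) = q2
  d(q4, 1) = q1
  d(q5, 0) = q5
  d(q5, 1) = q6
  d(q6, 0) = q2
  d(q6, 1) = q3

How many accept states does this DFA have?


Accept states listed: {q4}
Counting: q4(1)

1


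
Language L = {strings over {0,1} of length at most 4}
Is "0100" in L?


length = 4

Yes, "0100" is in L


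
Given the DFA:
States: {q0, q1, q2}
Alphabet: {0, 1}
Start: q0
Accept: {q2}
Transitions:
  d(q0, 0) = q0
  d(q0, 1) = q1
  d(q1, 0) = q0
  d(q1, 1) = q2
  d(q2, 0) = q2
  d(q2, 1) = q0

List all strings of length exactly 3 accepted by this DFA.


All strings of length 3: 8 total
Accepted: 2

"011", "110"


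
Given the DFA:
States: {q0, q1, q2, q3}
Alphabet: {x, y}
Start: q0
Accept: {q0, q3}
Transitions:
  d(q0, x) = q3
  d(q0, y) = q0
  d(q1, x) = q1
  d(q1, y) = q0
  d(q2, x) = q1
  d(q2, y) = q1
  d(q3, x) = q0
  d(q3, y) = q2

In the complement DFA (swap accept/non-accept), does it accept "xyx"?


Trace: q0 -> q3 -> q2 -> q1
Final: q1
Original accept: {q0, q3}
Complement: q1 is not in original accept

Yes, complement accepts (original rejects)


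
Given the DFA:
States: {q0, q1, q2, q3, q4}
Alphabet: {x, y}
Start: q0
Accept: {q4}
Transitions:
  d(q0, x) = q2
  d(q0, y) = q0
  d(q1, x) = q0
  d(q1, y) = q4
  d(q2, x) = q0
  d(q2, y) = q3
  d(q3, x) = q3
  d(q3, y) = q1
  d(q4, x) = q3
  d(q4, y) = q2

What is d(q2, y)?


Looking up transition d(q2, y)

q3


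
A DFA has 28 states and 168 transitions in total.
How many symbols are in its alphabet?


Each state has exactly one transition per symbol.
|alphabet| = transitions / states = 168 / 28 = 6

6


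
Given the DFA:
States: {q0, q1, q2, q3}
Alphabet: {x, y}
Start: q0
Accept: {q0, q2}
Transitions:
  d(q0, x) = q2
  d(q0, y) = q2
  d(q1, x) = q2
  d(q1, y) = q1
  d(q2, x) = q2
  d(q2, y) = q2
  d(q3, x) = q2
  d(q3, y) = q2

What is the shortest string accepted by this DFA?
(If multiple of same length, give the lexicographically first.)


BFS by string length (lex-first path to each state shown):
  len 0: q0<-""
Found accept state at length 0.

"" (empty string)


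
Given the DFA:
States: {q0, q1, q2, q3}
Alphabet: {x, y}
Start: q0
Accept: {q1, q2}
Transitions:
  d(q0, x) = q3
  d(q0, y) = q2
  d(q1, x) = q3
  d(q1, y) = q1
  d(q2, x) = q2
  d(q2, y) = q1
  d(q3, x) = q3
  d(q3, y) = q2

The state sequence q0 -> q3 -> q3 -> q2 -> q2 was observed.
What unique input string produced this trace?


Trace back each transition to find the symbol:
  q0 --[x]--> q3
  q3 --[x]--> q3
  q3 --[y]--> q2
  q2 --[x]--> q2

"xxyx"


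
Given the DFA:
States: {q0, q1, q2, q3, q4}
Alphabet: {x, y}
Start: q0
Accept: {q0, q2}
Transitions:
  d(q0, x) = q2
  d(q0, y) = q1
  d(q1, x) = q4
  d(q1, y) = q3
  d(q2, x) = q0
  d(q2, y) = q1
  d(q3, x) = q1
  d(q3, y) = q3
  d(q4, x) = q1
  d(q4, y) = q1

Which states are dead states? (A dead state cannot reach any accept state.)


Forward reachability from each state:
  q0 -> reaches accept state q0 (live)
  q1 -> reaches {q1, q3, q4}, no accept state (dead)
  q2 -> reaches accept state q0 (live)
  q3 -> reaches {q1, q3, q4}, no accept state (dead)
  q4 -> reaches {q1, q3, q4}, no accept state (dead)

{q1, q3, q4}


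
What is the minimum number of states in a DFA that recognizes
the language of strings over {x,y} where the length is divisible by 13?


States track (length) mod 13.
Need 13 states: one per remainder 0..12; accept = remainder 0.

13


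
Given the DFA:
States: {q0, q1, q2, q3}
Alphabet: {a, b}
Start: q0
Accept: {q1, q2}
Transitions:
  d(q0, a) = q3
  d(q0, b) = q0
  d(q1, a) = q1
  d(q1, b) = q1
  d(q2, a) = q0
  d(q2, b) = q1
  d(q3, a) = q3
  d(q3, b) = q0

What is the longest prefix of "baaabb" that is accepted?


Run the DFA, marking each prefix where the state is accepting:
  "" -> q0 [reject]
  "b" -> q0 [reject]
  "ba" -> q3 [reject]
  "baa" -> q3 [reject]
  "baaa" -> q3 [reject]
  "baaab" -> q0 [reject]
  "baaabb" -> q0 [reject]

No prefix is accepted


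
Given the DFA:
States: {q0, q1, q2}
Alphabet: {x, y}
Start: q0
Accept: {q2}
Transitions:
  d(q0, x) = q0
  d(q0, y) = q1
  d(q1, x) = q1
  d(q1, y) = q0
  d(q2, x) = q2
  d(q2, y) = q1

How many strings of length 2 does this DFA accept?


Enumerating all length-2 strings:
  "xx" -> q0 [reject]
  "xy" -> q1 [reject]
  "yx" -> q1 [reject]
  "yy" -> q0 [reject]

0 out of 4


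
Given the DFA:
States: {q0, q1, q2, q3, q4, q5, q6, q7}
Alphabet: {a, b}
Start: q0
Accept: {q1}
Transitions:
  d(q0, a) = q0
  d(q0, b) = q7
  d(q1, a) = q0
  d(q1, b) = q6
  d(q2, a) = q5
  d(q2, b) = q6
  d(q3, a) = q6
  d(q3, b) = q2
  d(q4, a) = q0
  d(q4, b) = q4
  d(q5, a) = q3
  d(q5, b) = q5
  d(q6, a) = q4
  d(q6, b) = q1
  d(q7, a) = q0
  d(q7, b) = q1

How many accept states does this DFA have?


Accept states listed: {q1}
Counting: q1(1)

1


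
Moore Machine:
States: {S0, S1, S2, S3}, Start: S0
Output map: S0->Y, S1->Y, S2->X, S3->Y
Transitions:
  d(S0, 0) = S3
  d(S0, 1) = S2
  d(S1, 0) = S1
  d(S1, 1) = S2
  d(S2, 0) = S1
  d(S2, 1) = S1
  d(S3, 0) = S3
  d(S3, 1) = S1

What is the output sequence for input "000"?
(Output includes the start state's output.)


Start: S0 (output Y)
  --0--> S3 (output Y)
  --0--> S3 (output Y)
  --0--> S3 (output Y)

"YYYY"


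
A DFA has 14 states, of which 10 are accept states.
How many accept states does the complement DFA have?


Complement swaps accept and non-accept states.
14 - 10 = 4

4


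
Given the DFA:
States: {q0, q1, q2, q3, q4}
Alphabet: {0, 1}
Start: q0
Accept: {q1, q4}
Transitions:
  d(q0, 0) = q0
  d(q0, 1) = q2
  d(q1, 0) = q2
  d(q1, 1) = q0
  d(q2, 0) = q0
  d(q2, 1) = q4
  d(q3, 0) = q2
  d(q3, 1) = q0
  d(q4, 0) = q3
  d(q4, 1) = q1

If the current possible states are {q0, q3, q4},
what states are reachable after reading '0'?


Apply transition on '0' from each current state:
  d(q0, 0) = q0
  d(q3, 0) = q2
  d(q4, 0) = q3

{q0, q2, q3}


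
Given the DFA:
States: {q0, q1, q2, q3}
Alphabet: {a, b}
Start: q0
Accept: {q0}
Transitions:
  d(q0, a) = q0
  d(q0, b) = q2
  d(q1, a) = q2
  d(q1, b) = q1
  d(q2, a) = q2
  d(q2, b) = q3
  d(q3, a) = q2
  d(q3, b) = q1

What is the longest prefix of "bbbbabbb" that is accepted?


Run the DFA, marking each prefix where the state is accepting:
  "" -> q0 [accept]
  "b" -> q2 [reject]
  "bb" -> q3 [reject]
  "bbb" -> q1 [reject]
  "bbbb" -> q1 [reject]
  "bbbba" -> q2 [reject]
  "bbbbab" -> q3 [reject]
  "bbbbabb" -> q1 [reject]
  "bbbbabbb" -> q1 [reject]

""


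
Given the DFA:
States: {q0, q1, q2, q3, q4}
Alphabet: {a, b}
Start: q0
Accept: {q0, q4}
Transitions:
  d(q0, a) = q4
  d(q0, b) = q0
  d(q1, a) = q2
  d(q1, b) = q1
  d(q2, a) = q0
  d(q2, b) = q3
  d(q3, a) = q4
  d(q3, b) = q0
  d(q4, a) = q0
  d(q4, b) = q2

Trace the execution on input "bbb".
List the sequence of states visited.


Input: bbb
d(q0, b) = q0
d(q0, b) = q0
d(q0, b) = q0


q0 -> q0 -> q0 -> q0


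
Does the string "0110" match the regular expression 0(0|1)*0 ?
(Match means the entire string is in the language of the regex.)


|string| = 4; first = '0'; last = '0'

Yes, "0110" matches 0(0|1)*0


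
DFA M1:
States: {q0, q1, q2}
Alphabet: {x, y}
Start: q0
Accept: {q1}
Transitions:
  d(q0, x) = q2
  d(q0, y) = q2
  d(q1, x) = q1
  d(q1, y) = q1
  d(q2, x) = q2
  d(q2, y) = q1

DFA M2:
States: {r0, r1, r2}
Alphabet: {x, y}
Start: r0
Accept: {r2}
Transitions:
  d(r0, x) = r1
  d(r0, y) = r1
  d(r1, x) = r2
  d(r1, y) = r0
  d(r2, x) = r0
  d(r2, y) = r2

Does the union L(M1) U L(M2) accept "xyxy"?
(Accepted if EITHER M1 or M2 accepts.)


M1: final=q1 accepted=True
M2: final=r0 accepted=False

Yes, union accepts


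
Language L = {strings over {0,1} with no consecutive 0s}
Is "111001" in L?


'00' occurs at index 3

No, "111001" is not in L


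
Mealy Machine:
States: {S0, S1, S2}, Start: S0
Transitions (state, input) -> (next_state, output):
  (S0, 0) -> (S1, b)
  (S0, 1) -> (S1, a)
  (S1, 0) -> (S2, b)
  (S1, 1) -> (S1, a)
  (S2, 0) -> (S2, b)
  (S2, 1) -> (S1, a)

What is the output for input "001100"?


Step-by-step:
  (S0, 0) -> (S1, b)
  (S1, 0) -> (S2, b)
  (S2, 1) -> (S1, a)
  (S1, 1) -> (S1, a)
  (S1, 0) -> (S2, b)
  (S2, 0) -> (S2, b)

"bbaabb"


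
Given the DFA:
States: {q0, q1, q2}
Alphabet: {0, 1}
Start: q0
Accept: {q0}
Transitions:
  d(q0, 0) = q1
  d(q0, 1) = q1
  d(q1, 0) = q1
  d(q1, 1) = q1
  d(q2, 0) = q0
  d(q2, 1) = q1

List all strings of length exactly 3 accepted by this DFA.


All strings of length 3: 8 total
Accepted: 0

None


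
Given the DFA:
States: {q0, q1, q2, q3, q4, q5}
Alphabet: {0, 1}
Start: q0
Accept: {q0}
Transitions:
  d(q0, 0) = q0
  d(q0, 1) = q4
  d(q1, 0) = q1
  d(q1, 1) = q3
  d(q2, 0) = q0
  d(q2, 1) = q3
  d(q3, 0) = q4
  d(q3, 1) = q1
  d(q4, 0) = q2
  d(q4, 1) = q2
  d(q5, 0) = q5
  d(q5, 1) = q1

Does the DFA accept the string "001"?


Trace: q0 -> q0 -> q0 -> q4
Final state: q4
Accept states: {q0}

No, rejected (final state q4 is not an accept state)


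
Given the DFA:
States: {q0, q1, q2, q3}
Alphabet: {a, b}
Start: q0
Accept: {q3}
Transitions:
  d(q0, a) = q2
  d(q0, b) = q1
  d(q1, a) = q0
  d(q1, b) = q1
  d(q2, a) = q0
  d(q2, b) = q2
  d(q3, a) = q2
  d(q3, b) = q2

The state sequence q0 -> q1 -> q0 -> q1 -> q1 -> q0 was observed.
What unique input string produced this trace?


Trace back each transition to find the symbol:
  q0 --[b]--> q1
  q1 --[a]--> q0
  q0 --[b]--> q1
  q1 --[b]--> q1
  q1 --[a]--> q0

"babba"


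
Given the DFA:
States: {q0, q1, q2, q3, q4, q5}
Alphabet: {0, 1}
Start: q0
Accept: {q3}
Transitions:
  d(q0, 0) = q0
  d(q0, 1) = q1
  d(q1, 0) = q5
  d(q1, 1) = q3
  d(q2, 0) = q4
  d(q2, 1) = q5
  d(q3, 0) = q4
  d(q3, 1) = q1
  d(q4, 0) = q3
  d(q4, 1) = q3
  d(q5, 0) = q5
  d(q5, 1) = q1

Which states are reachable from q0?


BFS from q0:
  layer 0: {q0}
  layer 1: {q1}
  layer 2: {q3, q5}
  layer 3: {q4}

{q0, q1, q3, q4, q5}


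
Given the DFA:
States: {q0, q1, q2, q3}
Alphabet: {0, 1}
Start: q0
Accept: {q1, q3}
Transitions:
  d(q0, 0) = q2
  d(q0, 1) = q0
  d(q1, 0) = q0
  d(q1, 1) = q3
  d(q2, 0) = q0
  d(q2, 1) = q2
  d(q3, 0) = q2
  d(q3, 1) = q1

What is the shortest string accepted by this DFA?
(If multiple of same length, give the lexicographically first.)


BFS by string length (lex-first path to each state shown):
  len 0: q0<-""
  len 1: q0<-"1", q2<-"0"
  len 2: q0<-"00", q2<-"01"
  len 3: q0<-"001", q2<-"000"
  len 4: q0<-"0000", q2<-"0001"
  len 5: q0<-"00001", q2<-"00000"
  len 6: q0<-"000000", q2<-"000001"
  len 7: q0<-"0000001", q2<-"0000000"
  len 8: q0<-"00000000", q2<-"00000001"

No string accepted (empty language)


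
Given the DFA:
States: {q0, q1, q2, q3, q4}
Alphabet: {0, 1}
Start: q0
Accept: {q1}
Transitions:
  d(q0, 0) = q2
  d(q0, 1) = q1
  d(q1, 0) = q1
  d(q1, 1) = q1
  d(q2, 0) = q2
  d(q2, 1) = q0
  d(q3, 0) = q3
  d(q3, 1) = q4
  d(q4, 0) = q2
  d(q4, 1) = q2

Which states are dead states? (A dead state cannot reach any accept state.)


Forward reachability from each state:
  q0 -> reaches accept state q1 (live)
  q1 -> reaches accept state q1 (live)
  q2 -> reaches accept state q1 (live)
  q3 -> reaches accept state q1 (live)
  q4 -> reaches accept state q1 (live)

None (all states can reach an accept state)


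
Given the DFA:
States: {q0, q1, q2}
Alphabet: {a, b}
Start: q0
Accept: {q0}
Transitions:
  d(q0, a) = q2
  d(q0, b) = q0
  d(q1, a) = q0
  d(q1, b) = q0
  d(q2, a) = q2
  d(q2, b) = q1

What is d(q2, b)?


Looking up transition d(q2, b)

q1


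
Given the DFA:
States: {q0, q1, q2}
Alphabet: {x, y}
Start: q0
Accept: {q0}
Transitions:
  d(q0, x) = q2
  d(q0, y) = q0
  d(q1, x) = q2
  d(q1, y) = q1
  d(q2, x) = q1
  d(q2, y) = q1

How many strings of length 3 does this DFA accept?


Enumerating all length-3 strings:
  "xxx" -> q2 [reject]
  "xxy" -> q1 [reject]
  "xyx" -> q2 [reject]
  "xyy" -> q1 [reject]
  "yxx" -> q1 [reject]
  "yxy" -> q1 [reject]
  "yyx" -> q2 [reject]
  "yyy" -> q0 [accept]

1 out of 8


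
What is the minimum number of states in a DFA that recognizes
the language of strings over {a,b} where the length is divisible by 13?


States track (length) mod 13.
Need 13 states: one per remainder 0..12; accept = remainder 0.

13


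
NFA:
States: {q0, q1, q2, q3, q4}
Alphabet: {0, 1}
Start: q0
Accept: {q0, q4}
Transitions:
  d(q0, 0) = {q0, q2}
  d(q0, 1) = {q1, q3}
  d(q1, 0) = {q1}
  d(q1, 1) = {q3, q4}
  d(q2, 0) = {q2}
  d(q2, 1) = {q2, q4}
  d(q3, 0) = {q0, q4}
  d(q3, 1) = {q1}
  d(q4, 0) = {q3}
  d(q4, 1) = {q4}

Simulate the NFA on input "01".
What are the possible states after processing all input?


Start: {q0}
  --0--> {q0, q2}
  --1--> {q1, q2, q3, q4}

{q1, q2, q3, q4}


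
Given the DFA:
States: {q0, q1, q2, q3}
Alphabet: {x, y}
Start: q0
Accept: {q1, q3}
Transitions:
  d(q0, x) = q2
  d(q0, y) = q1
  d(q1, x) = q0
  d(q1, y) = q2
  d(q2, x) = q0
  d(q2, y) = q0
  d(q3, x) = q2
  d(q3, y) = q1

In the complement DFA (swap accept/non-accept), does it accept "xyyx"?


Trace: q0 -> q2 -> q0 -> q1 -> q0
Final: q0
Original accept: {q1, q3}
Complement: q0 is not in original accept

Yes, complement accepts (original rejects)


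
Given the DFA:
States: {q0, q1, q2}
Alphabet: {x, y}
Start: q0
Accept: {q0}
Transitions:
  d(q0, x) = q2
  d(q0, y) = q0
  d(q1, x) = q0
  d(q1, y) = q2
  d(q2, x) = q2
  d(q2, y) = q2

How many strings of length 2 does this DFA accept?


Enumerating all length-2 strings:
  "xx" -> q2 [reject]
  "xy" -> q2 [reject]
  "yx" -> q2 [reject]
  "yy" -> q0 [accept]

1 out of 4


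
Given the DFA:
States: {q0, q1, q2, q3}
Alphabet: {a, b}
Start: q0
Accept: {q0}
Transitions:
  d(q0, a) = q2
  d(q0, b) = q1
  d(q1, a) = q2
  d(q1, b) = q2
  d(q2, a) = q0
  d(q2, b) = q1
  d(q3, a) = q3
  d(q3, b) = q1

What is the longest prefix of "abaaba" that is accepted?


Run the DFA, marking each prefix where the state is accepting:
  "" -> q0 [accept]
  "a" -> q2 [reject]
  "ab" -> q1 [reject]
  "aba" -> q2 [reject]
  "abaa" -> q0 [accept]
  "abaab" -> q1 [reject]
  "abaaba" -> q2 [reject]

"abaa"


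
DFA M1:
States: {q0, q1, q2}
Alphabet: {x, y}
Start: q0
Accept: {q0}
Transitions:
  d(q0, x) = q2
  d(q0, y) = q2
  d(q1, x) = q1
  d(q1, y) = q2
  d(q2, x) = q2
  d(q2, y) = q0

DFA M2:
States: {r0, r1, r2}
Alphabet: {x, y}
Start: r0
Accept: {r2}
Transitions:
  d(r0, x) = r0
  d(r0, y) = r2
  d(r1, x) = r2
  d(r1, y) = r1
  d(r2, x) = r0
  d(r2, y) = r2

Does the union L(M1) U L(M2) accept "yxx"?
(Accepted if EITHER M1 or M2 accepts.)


M1: final=q2 accepted=False
M2: final=r0 accepted=False

No, union rejects (neither accepts)


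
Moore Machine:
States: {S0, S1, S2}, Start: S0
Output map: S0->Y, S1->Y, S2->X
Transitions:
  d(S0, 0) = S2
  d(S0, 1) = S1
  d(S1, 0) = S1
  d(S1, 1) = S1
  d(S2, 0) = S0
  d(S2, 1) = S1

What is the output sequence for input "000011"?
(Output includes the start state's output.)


Start: S0 (output Y)
  --0--> S2 (output X)
  --0--> S0 (output Y)
  --0--> S2 (output X)
  --0--> S0 (output Y)
  --1--> S1 (output Y)
  --1--> S1 (output Y)

"YXYXYYY"


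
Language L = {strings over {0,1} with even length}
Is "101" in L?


length = 3; 3 mod 2 = 1

No, "101" is not in L


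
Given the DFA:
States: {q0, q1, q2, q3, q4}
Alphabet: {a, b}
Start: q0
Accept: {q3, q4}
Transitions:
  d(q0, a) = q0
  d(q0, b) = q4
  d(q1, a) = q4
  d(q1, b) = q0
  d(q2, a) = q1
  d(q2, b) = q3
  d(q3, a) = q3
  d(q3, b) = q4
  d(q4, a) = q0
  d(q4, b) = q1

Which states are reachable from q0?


BFS from q0:
  layer 0: {q0}
  layer 1: {q4}
  layer 2: {q1}

{q0, q1, q4}


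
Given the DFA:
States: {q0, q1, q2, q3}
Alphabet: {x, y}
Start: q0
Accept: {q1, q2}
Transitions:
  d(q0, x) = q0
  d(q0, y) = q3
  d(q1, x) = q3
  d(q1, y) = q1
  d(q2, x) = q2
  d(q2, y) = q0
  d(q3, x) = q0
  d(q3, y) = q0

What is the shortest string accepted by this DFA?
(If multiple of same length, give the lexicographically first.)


BFS by string length (lex-first path to each state shown):
  len 0: q0<-""
  len 1: q0<-"x", q3<-"y"
  len 2: q0<-"xx", q3<-"xy"
  len 3: q0<-"xxx", q3<-"xxy"
  len 4: q0<-"xxxx", q3<-"xxxy"
  len 5: q0<-"xxxxx", q3<-"xxxxy"
  len 6: q0<-"xxxxxx", q3<-"xxxxxy"
  len 7: q0<-"xxxxxxx", q3<-"xxxxxxy"
  len 8: q0<-"xxxxxxxx", q3<-"xxxxxxxy"

No string accepted (empty language)


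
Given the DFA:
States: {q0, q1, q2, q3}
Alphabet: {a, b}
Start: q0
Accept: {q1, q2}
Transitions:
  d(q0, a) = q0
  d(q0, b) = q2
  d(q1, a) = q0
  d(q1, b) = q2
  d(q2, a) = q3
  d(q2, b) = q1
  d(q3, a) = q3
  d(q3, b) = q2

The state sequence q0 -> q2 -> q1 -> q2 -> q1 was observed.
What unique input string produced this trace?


Trace back each transition to find the symbol:
  q0 --[b]--> q2
  q2 --[b]--> q1
  q1 --[b]--> q2
  q2 --[b]--> q1

"bbbb"


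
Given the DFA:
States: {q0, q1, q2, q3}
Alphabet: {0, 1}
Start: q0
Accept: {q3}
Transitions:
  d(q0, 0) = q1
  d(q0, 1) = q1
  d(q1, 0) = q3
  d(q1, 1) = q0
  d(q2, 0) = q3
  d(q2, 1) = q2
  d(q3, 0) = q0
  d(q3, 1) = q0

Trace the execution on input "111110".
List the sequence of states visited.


Input: 111110
d(q0, 1) = q1
d(q1, 1) = q0
d(q0, 1) = q1
d(q1, 1) = q0
d(q0, 1) = q1
d(q1, 0) = q3


q0 -> q1 -> q0 -> q1 -> q0 -> q1 -> q3


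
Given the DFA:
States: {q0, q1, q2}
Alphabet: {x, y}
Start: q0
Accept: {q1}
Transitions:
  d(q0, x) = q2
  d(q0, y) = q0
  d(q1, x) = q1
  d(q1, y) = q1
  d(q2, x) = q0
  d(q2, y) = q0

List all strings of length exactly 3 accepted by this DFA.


All strings of length 3: 8 total
Accepted: 0

None


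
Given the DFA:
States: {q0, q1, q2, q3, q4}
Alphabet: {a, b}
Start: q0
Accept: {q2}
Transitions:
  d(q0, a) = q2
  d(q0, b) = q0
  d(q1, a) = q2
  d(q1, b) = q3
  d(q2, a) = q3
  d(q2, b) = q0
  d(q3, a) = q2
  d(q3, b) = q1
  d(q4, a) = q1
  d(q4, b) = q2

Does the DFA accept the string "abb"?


Trace: q0 -> q2 -> q0 -> q0
Final state: q0
Accept states: {q2}

No, rejected (final state q0 is not an accept state)


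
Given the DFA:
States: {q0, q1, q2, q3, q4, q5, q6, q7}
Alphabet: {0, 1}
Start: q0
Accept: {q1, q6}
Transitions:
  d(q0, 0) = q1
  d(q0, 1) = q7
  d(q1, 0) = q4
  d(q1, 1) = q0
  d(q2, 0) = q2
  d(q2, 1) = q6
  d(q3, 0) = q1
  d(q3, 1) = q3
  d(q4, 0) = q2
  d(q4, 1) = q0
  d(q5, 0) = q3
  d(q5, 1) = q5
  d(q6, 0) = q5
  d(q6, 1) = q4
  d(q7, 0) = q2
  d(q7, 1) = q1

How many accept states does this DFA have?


Accept states listed: {q1, q6}
Counting: q1(1) q6(2)

2


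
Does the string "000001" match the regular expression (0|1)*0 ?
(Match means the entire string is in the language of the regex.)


|string| = 6; first = '0'; last = '1'

No, "000001" does not match (0|1)*0


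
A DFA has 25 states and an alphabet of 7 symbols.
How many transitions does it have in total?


Each state has exactly one transition per symbol.
25 * 7 = 175

175


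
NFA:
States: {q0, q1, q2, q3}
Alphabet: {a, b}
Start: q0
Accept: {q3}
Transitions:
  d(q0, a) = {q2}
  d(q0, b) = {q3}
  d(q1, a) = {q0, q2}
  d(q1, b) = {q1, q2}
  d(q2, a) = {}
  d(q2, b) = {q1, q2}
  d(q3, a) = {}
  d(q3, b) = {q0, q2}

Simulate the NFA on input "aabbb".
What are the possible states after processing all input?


Start: {q0}
  --a--> {q2}
  --a--> {}
  --b--> {}
  --b--> {}
  --b--> {}

{} (empty set, no valid transitions)


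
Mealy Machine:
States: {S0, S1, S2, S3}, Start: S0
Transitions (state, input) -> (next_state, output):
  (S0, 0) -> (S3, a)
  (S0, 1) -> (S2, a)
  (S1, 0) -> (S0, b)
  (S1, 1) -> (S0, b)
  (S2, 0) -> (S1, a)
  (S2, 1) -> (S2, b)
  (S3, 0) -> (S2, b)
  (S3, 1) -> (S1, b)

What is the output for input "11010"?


Step-by-step:
  (S0, 1) -> (S2, a)
  (S2, 1) -> (S2, b)
  (S2, 0) -> (S1, a)
  (S1, 1) -> (S0, b)
  (S0, 0) -> (S3, a)

"ababa"


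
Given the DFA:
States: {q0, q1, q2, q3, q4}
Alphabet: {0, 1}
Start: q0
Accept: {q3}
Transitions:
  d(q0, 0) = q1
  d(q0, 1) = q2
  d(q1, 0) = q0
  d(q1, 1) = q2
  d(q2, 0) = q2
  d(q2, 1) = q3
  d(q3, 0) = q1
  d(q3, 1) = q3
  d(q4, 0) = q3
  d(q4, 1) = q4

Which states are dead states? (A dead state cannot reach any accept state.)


Forward reachability from each state:
  q0 -> reaches accept state q3 (live)
  q1 -> reaches accept state q3 (live)
  q2 -> reaches accept state q3 (live)
  q3 -> reaches accept state q3 (live)
  q4 -> reaches accept state q3 (live)

None (all states can reach an accept state)


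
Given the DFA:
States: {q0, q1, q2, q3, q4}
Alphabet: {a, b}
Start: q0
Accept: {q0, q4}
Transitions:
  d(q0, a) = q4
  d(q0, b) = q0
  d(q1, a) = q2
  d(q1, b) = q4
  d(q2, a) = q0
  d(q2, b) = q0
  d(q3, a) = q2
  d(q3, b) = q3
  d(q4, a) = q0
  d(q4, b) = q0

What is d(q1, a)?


Looking up transition d(q1, a)

q2


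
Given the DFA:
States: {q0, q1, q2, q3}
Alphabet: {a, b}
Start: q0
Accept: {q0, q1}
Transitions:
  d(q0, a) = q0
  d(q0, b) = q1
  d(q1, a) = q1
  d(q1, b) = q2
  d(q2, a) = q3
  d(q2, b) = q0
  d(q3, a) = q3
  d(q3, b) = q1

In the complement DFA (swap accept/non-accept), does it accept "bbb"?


Trace: q0 -> q1 -> q2 -> q0
Final: q0
Original accept: {q0, q1}
Complement: q0 is in original accept

No, complement rejects (original accepts)


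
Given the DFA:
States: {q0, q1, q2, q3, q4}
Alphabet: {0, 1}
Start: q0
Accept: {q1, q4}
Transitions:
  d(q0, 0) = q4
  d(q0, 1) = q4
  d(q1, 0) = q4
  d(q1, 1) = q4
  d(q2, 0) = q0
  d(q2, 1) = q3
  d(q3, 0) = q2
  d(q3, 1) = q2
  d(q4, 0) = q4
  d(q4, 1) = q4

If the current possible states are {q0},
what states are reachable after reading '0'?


Apply transition on '0' from each current state:
  d(q0, 0) = q4

{q4}


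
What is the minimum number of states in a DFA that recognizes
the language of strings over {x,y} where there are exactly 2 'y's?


States: count = 0, 1, ..., 2 (that's 3 states), plus a dead state for count > 2.
Total: 3 + 1 = 4. Accept = count-2 state.

4


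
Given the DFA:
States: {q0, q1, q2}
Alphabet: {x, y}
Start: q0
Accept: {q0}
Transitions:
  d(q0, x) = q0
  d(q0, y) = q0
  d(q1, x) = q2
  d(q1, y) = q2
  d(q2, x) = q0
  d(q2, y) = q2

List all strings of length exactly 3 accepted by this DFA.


All strings of length 3: 8 total
Accepted: 8

"xxx", "xxy", "xyx", "xyy", "yxx", "yxy", "yyx", "yyy"


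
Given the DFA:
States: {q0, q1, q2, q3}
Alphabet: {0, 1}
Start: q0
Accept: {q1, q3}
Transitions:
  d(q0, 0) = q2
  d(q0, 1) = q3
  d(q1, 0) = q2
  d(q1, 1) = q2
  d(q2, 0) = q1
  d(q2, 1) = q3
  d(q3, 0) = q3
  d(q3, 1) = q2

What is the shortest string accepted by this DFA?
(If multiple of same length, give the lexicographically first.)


BFS by string length (lex-first path to each state shown):
  len 0: q0<-""
  len 1: q2<-"0", q3<-"1"
Found accept state at length 1.

"1"


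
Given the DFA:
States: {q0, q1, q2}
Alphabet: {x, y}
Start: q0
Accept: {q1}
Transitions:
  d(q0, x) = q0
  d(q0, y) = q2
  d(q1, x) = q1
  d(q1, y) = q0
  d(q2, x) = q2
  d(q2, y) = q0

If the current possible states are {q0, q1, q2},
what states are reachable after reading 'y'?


Apply transition on 'y' from each current state:
  d(q0, y) = q2
  d(q1, y) = q0
  d(q2, y) = q0

{q0, q2}


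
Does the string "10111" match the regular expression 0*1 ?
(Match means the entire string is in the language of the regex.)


|string| = 5; first = '1'; last = '1'

No, "10111" does not match 0*1


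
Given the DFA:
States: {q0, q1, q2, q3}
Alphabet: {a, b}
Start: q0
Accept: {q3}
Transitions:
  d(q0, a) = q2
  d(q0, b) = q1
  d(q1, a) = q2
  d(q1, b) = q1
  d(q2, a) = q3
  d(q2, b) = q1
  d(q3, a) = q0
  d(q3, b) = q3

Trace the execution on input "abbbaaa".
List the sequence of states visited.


Input: abbbaaa
d(q0, a) = q2
d(q2, b) = q1
d(q1, b) = q1
d(q1, b) = q1
d(q1, a) = q2
d(q2, a) = q3
d(q3, a) = q0


q0 -> q2 -> q1 -> q1 -> q1 -> q2 -> q3 -> q0


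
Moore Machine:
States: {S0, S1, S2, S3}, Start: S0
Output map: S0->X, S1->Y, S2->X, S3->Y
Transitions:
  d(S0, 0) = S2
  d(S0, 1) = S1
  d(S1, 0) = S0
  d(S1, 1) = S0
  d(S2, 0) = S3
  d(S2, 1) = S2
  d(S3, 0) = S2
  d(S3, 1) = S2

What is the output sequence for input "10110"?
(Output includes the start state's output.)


Start: S0 (output X)
  --1--> S1 (output Y)
  --0--> S0 (output X)
  --1--> S1 (output Y)
  --1--> S0 (output X)
  --0--> S2 (output X)

"XYXYXX"


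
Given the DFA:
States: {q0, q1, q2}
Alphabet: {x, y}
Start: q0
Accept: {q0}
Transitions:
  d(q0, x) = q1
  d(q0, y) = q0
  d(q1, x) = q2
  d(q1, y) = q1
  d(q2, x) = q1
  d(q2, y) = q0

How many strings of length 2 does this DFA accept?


Enumerating all length-2 strings:
  "xx" -> q2 [reject]
  "xy" -> q1 [reject]
  "yx" -> q1 [reject]
  "yy" -> q0 [accept]

1 out of 4


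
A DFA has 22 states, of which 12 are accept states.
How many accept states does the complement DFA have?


Complement swaps accept and non-accept states.
22 - 12 = 10

10


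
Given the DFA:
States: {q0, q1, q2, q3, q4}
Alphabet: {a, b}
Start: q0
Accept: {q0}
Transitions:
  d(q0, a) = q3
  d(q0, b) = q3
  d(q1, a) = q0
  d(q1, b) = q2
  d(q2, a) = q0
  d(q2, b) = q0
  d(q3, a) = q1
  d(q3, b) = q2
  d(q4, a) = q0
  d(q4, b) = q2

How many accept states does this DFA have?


Accept states listed: {q0}
Counting: q0(1)

1


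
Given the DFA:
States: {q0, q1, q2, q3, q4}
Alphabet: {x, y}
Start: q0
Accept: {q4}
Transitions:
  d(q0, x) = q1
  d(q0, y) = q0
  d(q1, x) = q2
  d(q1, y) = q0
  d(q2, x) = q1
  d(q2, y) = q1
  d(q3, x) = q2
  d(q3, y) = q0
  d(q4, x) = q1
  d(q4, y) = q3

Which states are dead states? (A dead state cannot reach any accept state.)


Forward reachability from each state:
  q0 -> reaches {q0, q1, q2}, no accept state (dead)
  q1 -> reaches {q0, q1, q2}, no accept state (dead)
  q2 -> reaches {q0, q1, q2}, no accept state (dead)
  q3 -> reaches {q0, q1, q2, q3}, no accept state (dead)
  q4 -> reaches accept state q4 (live)

{q0, q1, q2, q3}


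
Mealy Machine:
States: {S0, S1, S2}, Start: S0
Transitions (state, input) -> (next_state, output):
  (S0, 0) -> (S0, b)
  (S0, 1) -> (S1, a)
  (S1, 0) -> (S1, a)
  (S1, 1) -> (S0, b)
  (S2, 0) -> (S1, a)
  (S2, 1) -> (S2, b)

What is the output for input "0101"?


Step-by-step:
  (S0, 0) -> (S0, b)
  (S0, 1) -> (S1, a)
  (S1, 0) -> (S1, a)
  (S1, 1) -> (S0, b)

"baab"


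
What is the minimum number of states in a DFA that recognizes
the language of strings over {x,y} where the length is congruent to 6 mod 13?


States track (length) mod 13.
Need 13 states: one per remainder 0..12; accept = remainder 6.

13


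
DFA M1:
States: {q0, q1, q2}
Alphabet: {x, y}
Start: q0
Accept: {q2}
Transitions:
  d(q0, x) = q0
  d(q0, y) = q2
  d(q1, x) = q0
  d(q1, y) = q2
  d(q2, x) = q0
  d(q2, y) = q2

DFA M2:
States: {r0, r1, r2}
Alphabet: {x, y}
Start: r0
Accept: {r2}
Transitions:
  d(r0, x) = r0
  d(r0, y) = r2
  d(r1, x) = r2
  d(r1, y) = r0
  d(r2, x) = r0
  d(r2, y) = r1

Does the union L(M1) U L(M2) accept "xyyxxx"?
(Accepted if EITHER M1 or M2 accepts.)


M1: final=q0 accepted=False
M2: final=r0 accepted=False

No, union rejects (neither accepts)


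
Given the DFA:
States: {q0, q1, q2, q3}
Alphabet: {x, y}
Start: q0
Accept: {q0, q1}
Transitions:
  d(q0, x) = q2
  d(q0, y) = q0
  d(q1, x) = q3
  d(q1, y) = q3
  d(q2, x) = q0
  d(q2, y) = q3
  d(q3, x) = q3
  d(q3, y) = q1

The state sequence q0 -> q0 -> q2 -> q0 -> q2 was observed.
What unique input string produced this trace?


Trace back each transition to find the symbol:
  q0 --[y]--> q0
  q0 --[x]--> q2
  q2 --[x]--> q0
  q0 --[x]--> q2

"yxxx"


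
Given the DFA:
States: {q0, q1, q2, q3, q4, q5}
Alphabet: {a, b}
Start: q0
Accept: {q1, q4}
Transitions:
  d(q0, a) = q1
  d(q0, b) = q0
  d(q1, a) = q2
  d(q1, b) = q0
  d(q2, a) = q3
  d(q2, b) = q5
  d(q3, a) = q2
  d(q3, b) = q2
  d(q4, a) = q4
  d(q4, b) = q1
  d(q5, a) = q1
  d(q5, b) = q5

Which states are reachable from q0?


BFS from q0:
  layer 0: {q0}
  layer 1: {q1}
  layer 2: {q2}
  layer 3: {q3, q5}

{q0, q1, q2, q3, q5}


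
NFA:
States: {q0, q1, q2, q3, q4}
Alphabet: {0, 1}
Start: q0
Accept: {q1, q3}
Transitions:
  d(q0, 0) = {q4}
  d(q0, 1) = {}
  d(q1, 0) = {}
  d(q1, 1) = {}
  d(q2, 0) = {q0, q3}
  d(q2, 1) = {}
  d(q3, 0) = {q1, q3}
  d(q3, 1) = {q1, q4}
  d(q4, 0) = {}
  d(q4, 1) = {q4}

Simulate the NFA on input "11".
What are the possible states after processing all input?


Start: {q0}
  --1--> {}
  --1--> {}

{} (empty set, no valid transitions)
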